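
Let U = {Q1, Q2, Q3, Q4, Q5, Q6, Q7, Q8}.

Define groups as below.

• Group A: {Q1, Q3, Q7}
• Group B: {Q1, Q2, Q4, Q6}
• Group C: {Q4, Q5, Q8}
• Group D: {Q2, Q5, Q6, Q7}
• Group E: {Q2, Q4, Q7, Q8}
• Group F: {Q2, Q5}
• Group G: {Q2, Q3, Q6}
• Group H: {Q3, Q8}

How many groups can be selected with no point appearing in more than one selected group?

2

C, G are pairwise disjoint (C={Q4,Q5,Q8}; G={Q2,Q3,Q6}).
Every remaining group overlaps one of these, and no 3 of the listed groups are pairwise disjoint, so 2 is the maximum.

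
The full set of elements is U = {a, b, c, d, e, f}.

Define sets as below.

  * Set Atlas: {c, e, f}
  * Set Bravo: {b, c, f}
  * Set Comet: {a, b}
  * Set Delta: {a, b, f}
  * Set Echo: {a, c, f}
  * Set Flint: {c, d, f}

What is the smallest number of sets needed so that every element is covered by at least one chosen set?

3

Atlas and Comet and Flint together: Atlas ∪ Comet ∪ Flint = {a, b, c, d, e, f} — every element is covered.
Only Flint contains d, so Flint is forced; the remaining 3 elements need at least 2 more sets (each remaining set adds at most 2) — so at least 3 sets are needed, and 3 is optimal.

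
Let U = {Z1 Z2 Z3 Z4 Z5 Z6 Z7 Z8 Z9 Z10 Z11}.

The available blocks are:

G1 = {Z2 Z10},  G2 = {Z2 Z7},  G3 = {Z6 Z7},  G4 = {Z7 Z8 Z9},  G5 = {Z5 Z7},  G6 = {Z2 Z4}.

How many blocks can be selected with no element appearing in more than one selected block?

G5, G6 are pairwise disjoint (G5={Z5,Z7}; G6={Z2,Z4}).
Every remaining block overlaps one of these, and no 3 of the listed blocks are pairwise disjoint, so 2 is the maximum.

2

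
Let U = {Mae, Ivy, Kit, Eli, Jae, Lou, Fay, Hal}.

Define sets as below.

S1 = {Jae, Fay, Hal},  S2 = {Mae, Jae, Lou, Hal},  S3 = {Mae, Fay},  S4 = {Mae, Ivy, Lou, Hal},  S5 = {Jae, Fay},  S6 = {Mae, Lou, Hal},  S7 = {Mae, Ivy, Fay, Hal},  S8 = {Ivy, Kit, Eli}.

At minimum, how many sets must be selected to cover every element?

S2, S7, and S8 cover everything between them: the union {Mae, Ivy, Kit, Eli, Jae, Lou, Fay, Hal} is all of U.
Only S8 contains Kit, so S8 is forced; the remaining 5 elements need at least 2 more sets (each remaining set adds at most 4) — so at least 3 sets are needed, and 3 is optimal.

3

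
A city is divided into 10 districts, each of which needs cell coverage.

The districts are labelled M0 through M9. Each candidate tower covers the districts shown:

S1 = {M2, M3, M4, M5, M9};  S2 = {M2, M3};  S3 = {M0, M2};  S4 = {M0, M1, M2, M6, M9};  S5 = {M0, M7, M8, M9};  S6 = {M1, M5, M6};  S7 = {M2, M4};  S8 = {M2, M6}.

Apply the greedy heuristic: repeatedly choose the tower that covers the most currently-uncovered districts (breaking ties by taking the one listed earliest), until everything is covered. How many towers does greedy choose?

3

Greedy: pick S1 (covers 5 new) → pick S4 (covers 3 new) → pick S5 (covers 2 new). Total picks: 3.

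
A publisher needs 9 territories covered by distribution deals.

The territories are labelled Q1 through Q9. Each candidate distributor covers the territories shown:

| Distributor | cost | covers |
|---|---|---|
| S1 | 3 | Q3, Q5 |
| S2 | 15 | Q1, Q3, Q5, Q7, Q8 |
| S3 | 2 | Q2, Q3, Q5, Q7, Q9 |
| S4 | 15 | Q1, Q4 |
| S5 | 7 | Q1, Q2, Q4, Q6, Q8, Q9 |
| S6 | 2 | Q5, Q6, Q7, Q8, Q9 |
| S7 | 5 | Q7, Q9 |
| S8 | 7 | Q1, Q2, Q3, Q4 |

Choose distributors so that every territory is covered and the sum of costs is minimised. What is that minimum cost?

9

S3, S5 together cover every territory (S3 ∪ S5 = {Q1, Q2, Q3, Q4, Q5, Q6, Q7, Q8, Q9}); total cost 2 + 7 = 9.
The greedy pick S3, S6, S5 costs 11; no covering selection beats 9.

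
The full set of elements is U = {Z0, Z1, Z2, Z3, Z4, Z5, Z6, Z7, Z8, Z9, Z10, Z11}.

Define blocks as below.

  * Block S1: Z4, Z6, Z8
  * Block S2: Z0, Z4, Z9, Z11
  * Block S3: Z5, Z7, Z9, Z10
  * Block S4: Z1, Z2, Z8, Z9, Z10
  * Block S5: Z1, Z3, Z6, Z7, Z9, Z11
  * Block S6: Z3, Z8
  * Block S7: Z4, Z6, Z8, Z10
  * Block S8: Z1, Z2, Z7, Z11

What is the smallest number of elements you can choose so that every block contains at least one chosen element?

The 3 elements {Z8, Z10, Z11} hit every block.
No choice of 2 elements meets every block, so 3 is the minimum.

3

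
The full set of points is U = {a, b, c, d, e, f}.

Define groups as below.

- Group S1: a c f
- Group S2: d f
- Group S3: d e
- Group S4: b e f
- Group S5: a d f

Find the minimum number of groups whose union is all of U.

Take {S1, S2, S4}. Their union is {a, b, c, d, e, f}, which is all 6 points.
Only S4 contains b, so S4 is forced; the remaining 3 points need at least 2 more groups (each remaining group adds at most 2) — so at least 3 groups are needed, and 3 is optimal.

3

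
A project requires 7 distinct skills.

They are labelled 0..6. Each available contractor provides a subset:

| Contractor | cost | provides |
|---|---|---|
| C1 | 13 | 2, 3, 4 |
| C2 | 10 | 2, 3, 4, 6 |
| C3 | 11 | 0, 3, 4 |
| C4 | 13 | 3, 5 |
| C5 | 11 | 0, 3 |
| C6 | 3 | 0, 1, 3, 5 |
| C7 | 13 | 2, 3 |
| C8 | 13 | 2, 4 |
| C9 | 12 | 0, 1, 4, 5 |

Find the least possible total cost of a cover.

C2, C6 together cover every skill (C2 ∪ C6 = {0, 1, 2, 3, 4, 5, 6}); total cost 10 + 3 = 13.
No covering selection has total cost below 13.

13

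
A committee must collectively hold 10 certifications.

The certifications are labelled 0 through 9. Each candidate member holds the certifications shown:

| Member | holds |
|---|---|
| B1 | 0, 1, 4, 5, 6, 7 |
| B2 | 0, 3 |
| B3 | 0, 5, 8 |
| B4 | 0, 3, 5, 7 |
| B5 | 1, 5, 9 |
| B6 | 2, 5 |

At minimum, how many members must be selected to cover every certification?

5

Take {B1, B3, B4, B5, B6}. Their union is {0, 1, 2, 3, 4, 5, 6, 7, 8, 9}, which is all 10 certifications.
Only B1 contains 4, so B1 is forced; the remaining 4 certifications need at least 4 more members (each remaining member adds at most 1) — so at least 5 members are needed, and 5 is optimal.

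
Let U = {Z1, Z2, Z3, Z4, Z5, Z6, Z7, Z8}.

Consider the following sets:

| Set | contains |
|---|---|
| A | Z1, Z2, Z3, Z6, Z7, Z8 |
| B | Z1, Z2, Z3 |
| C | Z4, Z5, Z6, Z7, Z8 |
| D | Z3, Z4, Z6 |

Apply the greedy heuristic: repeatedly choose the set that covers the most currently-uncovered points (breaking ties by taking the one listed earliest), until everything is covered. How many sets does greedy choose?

2

Greedy: pick A (covers 6 new) → pick C (covers 2 new). Total picks: 2.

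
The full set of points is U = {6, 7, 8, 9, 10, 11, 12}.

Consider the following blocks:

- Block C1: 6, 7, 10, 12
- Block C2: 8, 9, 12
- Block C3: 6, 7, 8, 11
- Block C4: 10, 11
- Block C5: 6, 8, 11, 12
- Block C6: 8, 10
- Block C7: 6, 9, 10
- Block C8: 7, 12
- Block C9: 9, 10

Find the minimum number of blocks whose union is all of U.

3

Take {C1, C5, C9}. Their union is {6, 7, 8, 9, 10, 11, 12}, which is all 7 points.
No 2 of the 9 blocks cover everything (all 36 combinations miss at least one point), so 3 is optimal.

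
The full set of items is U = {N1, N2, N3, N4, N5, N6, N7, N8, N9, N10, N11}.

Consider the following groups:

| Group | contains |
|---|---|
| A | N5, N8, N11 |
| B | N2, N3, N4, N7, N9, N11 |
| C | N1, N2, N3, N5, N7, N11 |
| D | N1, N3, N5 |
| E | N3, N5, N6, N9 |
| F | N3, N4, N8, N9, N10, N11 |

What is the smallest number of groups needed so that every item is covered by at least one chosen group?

3

C, E, and F cover everything between them: the union {N1, N2, N3, N4, N5, N6, N7, N8, N9, N10, N11} is all of U.
Only E contains N6, so E is forced; the remaining 7 items need at least 2 more groups (each remaining group adds at most 4) — so at least 3 groups are needed, and 3 is optimal.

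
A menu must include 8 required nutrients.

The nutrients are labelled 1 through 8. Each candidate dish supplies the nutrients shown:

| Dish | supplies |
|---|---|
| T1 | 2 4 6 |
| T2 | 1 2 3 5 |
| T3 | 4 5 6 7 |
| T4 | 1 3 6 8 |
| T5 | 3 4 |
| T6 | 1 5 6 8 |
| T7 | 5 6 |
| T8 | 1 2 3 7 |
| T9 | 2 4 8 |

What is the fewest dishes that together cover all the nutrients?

T3 and T8 and T9 together: T3 ∪ T8 ∪ T9 = {1, 2, 3, 4, 5, 6, 7, 8} — every nutrient is covered.
No 2 of the 9 dishes cover everything (all 36 combinations miss at least one nutrient), so 3 is optimal.

3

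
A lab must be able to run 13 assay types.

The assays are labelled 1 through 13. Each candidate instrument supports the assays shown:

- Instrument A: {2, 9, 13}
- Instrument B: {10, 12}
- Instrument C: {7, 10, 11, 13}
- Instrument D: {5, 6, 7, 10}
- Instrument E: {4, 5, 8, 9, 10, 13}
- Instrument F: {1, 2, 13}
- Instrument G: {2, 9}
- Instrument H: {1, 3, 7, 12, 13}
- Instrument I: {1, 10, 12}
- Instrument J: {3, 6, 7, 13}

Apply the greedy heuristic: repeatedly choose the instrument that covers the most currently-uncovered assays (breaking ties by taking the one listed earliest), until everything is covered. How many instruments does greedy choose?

5

Greedy: pick E (covers 6 new) → pick H (covers 4 new) → pick A (covers 1 new) → pick C (covers 1 new) → pick D (covers 1 new). Total picks: 5.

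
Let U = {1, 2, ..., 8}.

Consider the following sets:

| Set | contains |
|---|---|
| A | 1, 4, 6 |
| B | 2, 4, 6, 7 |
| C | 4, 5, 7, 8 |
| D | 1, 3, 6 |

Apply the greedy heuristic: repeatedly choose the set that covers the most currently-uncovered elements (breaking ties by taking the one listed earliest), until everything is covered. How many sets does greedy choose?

Greedy: pick B (covers 4 new) → pick C (covers 2 new) → pick D (covers 2 new). Total picks: 3.

3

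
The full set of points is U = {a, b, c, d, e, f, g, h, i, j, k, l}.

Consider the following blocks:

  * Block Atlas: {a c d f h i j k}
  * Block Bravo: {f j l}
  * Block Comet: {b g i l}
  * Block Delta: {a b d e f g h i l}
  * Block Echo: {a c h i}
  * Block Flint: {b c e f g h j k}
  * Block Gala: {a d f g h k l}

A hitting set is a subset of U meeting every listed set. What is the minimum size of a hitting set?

2

Take T = {c, l}. Each listed block contains at least one of these, so T is a hitting set of size 2.
The blocks Bravo, Echo are pairwise disjoint, so any hitting set needs a separate point for each — at least 2. Hence 2 is optimal.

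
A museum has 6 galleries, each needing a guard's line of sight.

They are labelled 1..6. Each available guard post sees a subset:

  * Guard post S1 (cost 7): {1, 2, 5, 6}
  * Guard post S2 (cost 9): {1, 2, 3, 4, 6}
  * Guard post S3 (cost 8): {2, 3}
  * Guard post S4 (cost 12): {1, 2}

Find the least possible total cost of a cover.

16

S1, S2 together cover every gallery (S1 ∪ S2 = {1, 2, 3, 4, 5, 6}); total cost 7 + 9 = 16.
No covering selection has total cost below 16.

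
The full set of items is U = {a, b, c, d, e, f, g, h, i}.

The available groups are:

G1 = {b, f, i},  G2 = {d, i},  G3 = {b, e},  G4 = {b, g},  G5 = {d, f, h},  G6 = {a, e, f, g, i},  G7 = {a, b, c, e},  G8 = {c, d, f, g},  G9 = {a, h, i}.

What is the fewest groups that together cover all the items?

3

G7, G8, and G9 cover everything between them: the union {a, b, c, d, e, f, g, h, i} is all of U.
No 2 of the 9 groups cover everything (all 36 combinations miss at least one item), so 3 is optimal.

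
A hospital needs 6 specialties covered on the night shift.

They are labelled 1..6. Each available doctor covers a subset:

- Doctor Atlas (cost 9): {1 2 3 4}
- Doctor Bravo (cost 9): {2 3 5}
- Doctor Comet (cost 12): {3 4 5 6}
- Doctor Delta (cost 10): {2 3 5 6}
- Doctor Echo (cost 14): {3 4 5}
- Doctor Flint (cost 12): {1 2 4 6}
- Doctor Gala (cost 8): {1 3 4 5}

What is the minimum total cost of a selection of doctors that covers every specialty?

Delta, Gala together cover every specialty (Delta ∪ Gala = {1, 2, 3, 4, 5, 6}); total cost 10 + 8 = 18.
No covering selection has total cost below 18.

18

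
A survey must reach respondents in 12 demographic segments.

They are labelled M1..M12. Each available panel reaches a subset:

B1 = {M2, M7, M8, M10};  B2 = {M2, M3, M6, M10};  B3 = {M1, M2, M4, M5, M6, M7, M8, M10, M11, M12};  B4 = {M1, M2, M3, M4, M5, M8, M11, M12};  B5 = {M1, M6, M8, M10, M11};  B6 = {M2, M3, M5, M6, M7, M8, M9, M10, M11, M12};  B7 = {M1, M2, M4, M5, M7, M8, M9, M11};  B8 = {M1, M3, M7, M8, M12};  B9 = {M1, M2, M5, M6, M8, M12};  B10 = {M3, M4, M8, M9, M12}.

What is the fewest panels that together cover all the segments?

2

B6 and B7 together: B6 ∪ B7 = {M1, M2, M3, M4, M5, M6, M7, M8, M9, M10, M11, M12} — every segment is covered.
No single panel has all 12 segments (the largest, B3, has 10), so 2 is optimal.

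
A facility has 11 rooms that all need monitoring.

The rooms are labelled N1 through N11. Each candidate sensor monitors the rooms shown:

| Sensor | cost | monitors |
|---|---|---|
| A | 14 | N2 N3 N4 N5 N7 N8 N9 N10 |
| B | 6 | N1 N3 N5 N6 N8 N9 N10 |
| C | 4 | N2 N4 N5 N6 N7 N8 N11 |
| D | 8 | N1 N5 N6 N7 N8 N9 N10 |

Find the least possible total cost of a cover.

10

B, C together cover every room (B ∪ C = {N1, N2, N3, N4, N5, N6, N7, N8, N9, N10, N11}); total cost 6 + 4 = 10.
No covering selection has total cost below 10.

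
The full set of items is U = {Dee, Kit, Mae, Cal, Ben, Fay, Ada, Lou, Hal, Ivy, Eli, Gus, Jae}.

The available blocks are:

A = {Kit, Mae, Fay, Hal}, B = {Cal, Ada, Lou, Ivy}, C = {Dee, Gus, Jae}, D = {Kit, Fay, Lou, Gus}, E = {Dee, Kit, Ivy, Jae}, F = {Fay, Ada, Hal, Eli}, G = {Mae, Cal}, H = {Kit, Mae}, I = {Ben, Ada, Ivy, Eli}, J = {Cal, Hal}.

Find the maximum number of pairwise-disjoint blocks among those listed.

C, H, I, J are pairwise disjoint (C={Dee,Gus,Jae}; H={Kit,Mae}; I={Ben,Ada,Ivy,Eli}; J={Cal,Hal}).
Every remaining block overlaps one of these, and no 5 of the listed blocks are pairwise disjoint, so 4 is the maximum.

4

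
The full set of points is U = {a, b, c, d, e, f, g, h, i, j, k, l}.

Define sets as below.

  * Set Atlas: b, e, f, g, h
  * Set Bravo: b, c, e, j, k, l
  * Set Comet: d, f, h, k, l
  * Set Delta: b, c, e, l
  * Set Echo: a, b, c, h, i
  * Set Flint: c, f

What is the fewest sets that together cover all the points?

Atlas and Bravo and Comet and Echo together: Atlas ∪ Bravo ∪ Comet ∪ Echo = {a, b, c, d, e, f, g, h, i, j, k, l} — every point is covered.
No 3 of the 6 sets cover everything (all 20 combinations miss at least one point), so 4 is optimal.

4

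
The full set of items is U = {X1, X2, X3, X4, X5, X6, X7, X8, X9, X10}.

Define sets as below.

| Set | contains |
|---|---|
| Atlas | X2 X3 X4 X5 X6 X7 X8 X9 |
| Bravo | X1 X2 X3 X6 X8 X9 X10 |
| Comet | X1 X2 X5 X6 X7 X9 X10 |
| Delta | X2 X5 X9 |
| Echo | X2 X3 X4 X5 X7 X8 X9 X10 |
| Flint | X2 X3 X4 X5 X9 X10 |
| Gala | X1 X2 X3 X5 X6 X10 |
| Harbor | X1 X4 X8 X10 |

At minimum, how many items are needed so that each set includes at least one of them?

2

H = {X5, X10} meets every set (each contains at least one member of H), and |H| = 2.
The sets Delta, Harbor are pairwise disjoint, so any hitting set needs a separate item for each — at least 2. Hence 2 is optimal.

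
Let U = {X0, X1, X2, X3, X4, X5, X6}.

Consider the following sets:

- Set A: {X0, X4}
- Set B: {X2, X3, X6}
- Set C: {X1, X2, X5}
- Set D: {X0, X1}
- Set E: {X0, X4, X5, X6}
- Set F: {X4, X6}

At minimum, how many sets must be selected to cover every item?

A, B, and C cover everything between them: the union {X0, X1, X2, X3, X4, X5, X6} is all of U.
Only B contains X3, so B is forced; the remaining 4 items need at least 2 more sets (each remaining set adds at most 3) — so at least 3 sets are needed, and 3 is optimal.

3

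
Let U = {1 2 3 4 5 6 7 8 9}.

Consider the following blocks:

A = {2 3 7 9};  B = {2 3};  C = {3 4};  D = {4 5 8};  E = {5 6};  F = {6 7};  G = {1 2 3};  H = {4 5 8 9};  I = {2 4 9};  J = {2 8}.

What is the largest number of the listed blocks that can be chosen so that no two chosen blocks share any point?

F, G, H are pairwise disjoint (F={6,7}; G={1,2,3}; H={4,5,8,9}).
Every remaining block overlaps one of these, and no 4 of the listed blocks are pairwise disjoint, so 3 is the maximum.

3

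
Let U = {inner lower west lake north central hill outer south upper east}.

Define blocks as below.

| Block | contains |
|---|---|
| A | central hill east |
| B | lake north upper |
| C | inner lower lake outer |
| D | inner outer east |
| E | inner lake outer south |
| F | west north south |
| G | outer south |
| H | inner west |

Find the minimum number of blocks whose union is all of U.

Take {A, B, C, F}. Their union is {inner, lower, west, lake, north, central, hill, outer, south, upper, east}, which is all 11 items.
Only C contains lower, so C is forced; the remaining 7 items need at least 3 more blocks (each remaining block adds at most 3) — so at least 4 blocks are needed, and 4 is optimal.

4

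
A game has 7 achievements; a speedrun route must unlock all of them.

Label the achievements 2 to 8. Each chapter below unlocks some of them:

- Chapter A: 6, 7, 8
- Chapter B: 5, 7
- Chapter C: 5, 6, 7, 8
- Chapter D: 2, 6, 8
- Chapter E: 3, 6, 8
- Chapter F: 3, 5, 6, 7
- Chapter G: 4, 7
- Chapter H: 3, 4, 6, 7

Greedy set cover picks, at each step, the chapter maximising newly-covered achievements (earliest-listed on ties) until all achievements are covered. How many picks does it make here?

3

Greedy: pick C (covers 4 new) → pick H (covers 2 new) → pick D (covers 1 new). Total picks: 3.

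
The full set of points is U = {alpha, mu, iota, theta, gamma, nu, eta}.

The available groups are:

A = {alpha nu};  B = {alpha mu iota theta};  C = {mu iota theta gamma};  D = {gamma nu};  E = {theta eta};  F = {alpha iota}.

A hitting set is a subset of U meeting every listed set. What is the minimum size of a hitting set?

Take H = {iota, nu, eta}. Each listed group contains at least one of these, so H is a hitting set of size 3.
The groups D, E, F are pairwise disjoint, so any hitting set needs a separate point for each — at least 3. Hence 3 is optimal.

3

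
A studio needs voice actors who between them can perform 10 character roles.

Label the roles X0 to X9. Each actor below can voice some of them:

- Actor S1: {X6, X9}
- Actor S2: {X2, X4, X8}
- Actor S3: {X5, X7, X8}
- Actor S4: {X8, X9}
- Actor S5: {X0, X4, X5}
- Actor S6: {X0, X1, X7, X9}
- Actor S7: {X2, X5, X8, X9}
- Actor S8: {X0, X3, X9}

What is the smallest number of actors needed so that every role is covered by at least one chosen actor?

Take {S1, S5, S6, S7, S8}. Their union is {X0, X1, X2, X3, X4, X5, X6, X7, X8, X9}, which is all 10 roles.
No 4 of the 8 actors cover everything (all 70 combinations miss at least one role), so 5 is optimal.

5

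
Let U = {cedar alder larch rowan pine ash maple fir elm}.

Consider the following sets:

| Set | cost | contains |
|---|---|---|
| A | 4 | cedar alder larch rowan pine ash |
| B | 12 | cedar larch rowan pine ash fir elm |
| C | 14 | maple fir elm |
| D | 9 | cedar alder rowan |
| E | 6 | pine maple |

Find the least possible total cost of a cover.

A, C together cover every element (A ∪ C = {cedar, alder, larch, rowan, pine, ash, maple, fir, elm}); total cost 4 + 14 = 18.
No covering selection has total cost below 18.

18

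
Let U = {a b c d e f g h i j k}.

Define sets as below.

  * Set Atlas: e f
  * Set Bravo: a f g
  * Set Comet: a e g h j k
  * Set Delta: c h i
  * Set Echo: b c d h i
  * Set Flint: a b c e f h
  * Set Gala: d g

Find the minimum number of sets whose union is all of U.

Comet, Echo, and Flint cover everything between them: the union {a, b, c, d, e, f, g, h, i, j, k} is all of U.
Only Comet contains j, so Comet is forced; the remaining 5 items need at least 2 more sets (each remaining set adds at most 4) — so at least 3 sets are needed, and 3 is optimal.

3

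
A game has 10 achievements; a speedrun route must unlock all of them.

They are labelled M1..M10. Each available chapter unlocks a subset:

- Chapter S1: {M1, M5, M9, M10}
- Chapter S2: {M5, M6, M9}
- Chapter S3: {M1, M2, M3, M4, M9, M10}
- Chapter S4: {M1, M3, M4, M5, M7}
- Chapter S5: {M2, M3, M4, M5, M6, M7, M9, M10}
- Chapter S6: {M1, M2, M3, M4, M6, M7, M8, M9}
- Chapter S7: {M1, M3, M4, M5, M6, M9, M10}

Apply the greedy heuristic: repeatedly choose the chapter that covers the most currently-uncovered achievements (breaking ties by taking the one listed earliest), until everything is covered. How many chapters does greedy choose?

2

Greedy: pick S5 (covers 8 new) → pick S6 (covers 2 new). Total picks: 2.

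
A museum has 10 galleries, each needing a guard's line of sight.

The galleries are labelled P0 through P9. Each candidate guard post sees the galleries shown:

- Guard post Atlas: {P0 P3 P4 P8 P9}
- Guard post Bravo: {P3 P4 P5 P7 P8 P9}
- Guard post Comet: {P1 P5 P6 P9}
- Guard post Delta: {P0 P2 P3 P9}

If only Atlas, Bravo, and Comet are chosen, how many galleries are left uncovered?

1

Union of Atlas, Bravo, Comet = {P0, P1, P3, P4, P5, P6, P7, P8, P9}.
Not covered: P2 — 1 gallery.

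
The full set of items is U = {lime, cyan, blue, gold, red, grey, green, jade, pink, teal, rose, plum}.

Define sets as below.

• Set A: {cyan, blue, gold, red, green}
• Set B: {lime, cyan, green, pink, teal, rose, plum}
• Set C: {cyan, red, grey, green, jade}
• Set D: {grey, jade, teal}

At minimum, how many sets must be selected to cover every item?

Take {A, B, C}. Their union is {lime, cyan, blue, gold, red, grey, green, jade, pink, teal, rose, plum}, which is all 12 items.
Only B contains lime, so B is forced; the remaining 5 items need at least 2 more sets (each remaining set adds at most 3) — so at least 3 sets are needed, and 3 is optimal.

3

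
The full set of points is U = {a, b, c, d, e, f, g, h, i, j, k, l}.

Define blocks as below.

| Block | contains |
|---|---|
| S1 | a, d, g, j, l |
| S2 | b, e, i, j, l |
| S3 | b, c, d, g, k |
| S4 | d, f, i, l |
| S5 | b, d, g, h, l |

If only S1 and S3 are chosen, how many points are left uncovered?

Union of S1, S3 = {a, b, c, d, g, j, k, l}.
Not covered: e, f, h, i — 4 points.

4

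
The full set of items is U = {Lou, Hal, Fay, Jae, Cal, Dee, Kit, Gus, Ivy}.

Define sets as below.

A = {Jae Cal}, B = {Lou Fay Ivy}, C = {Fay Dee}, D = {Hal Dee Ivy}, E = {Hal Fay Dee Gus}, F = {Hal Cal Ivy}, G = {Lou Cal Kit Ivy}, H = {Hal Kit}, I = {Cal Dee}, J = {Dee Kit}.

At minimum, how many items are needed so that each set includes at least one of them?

4

Take T = {Lou, Hal, Cal, Dee}. Each listed set contains at least one of these, so T is a hitting set of size 4.
No choice of 3 items meets every set, so 4 is the minimum.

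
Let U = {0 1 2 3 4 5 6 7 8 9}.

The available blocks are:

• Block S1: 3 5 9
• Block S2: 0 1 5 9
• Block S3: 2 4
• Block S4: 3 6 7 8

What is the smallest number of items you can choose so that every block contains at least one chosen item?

The 3 items {4, 6, 9} hit every block.
The blocks S2, S3, S4 are pairwise disjoint, so any hitting set needs a separate item for each — at least 3. Hence 3 is optimal.

3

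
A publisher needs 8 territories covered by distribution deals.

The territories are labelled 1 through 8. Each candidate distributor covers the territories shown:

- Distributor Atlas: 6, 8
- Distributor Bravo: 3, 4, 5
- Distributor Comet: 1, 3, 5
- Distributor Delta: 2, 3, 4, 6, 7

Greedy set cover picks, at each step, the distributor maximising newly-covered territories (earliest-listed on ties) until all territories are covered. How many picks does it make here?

Greedy: pick Delta (covers 5 new) → pick Comet (covers 2 new) → pick Atlas (covers 1 new). Total picks: 3.

3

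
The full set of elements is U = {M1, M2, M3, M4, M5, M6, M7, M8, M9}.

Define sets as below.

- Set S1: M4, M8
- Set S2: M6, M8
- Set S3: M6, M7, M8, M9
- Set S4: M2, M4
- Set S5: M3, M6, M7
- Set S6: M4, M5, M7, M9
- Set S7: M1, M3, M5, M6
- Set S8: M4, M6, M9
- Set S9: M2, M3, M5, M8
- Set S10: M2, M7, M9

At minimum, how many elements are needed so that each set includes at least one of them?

3

H = {M2, M4, M6} meets every set (each contains at least one member of H), and |H| = 3.
The sets S1, S7, S10 are pairwise disjoint, so any hitting set needs a separate element for each — at least 3. Hence 3 is optimal.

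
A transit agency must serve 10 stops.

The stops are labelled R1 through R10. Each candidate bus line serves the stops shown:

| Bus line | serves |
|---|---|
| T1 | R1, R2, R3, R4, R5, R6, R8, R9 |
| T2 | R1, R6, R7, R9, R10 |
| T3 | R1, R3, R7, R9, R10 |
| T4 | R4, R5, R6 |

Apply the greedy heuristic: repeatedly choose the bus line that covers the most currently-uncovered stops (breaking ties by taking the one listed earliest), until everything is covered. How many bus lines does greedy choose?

2

Greedy: pick T1 (covers 8 new) → pick T2 (covers 2 new). Total picks: 2.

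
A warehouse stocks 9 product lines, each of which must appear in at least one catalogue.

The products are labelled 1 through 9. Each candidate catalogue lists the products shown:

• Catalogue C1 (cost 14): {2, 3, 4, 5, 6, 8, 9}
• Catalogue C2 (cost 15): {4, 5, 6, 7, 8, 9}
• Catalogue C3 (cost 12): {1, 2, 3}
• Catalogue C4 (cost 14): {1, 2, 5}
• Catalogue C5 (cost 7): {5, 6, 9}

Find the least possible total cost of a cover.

C2, C3 together cover every product (C2 ∪ C3 = {1, 2, 3, 4, 5, 6, 7, 8, 9}); total cost 15 + 12 = 27.
The greedy pick C1, C3, C2 costs 41; no covering selection beats 27.

27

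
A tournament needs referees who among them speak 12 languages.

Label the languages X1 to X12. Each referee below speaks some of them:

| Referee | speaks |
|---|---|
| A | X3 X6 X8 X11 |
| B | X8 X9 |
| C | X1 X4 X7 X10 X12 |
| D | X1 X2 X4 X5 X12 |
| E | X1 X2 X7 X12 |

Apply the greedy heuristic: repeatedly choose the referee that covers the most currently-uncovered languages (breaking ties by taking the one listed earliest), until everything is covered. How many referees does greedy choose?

4

Greedy: pick C (covers 5 new) → pick A (covers 4 new) → pick D (covers 2 new) → pick B (covers 1 new). Total picks: 4.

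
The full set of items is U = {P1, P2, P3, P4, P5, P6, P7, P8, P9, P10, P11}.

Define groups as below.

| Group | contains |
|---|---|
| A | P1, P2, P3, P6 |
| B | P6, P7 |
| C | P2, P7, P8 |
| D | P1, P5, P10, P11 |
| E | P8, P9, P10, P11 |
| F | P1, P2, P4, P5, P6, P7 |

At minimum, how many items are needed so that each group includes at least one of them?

3

The 3 items {P2, P6, P10} hit every group.
No choice of 2 items meets every group, so 3 is the minimum.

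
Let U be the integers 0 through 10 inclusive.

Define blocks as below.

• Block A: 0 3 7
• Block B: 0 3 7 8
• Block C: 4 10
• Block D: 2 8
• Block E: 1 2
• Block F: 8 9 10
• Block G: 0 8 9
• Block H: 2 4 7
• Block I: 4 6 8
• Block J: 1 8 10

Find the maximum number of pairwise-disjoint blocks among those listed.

3

A, C, D are pairwise disjoint (A={0,3,7}; C={4,10}; D={2,8}).
Every remaining block overlaps one of these, and no 4 of the listed blocks are pairwise disjoint, so 3 is the maximum.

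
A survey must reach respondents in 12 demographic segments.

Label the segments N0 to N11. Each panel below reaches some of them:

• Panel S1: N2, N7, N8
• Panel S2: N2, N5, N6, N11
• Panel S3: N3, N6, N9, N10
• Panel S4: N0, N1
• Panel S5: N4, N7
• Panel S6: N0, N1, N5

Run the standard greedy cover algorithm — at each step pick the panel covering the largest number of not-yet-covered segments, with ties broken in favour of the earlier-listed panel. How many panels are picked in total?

5

Greedy: pick S2 (covers 4 new) → pick S3 (covers 3 new) → pick S1 (covers 2 new) → pick S4 (covers 2 new) → pick S5 (covers 1 new). Total picks: 5.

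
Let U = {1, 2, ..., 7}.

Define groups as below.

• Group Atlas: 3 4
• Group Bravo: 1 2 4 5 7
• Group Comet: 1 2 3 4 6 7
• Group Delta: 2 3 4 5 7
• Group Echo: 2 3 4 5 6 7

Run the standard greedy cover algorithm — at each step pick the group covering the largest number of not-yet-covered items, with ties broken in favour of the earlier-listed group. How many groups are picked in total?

2

Greedy: pick Comet (covers 6 new) → pick Bravo (covers 1 new). Total picks: 2.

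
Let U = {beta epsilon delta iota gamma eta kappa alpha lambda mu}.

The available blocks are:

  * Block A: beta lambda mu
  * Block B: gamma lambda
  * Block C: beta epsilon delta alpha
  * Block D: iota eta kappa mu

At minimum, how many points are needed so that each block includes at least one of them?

3

The 3 points {epsilon, iota, lambda} hit every block.
The blocks B, C, D are pairwise disjoint, so any hitting set needs a separate point for each — at least 3. Hence 3 is optimal.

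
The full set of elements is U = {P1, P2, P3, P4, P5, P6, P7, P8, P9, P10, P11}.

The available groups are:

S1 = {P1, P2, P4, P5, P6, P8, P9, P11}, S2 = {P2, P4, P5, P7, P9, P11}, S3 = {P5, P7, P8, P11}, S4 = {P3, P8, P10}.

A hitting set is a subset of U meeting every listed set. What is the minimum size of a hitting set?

2

H = {P5, P8} meets every group (each contains at least one member of H), and |H| = 2.
The groups S2, S4 are pairwise disjoint, so any hitting set needs a separate element for each — at least 2. Hence 2 is optimal.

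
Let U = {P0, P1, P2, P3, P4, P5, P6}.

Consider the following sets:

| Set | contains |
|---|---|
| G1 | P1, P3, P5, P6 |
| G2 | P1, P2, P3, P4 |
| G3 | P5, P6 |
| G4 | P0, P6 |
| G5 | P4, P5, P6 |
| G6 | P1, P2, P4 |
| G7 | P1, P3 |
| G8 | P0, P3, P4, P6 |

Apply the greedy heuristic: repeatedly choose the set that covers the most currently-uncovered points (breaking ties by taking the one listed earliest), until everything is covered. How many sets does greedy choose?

Greedy: pick G1 (covers 4 new) → pick G2 (covers 2 new) → pick G4 (covers 1 new). Total picks: 3.

3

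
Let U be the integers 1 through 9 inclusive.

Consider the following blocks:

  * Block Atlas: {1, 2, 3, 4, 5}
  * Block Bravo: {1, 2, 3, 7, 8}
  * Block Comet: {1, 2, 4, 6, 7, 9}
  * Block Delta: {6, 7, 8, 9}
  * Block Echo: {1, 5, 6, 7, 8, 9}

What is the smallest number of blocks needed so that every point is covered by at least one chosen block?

2

Atlas and Delta cover everything between them: the union {1, 2, 3, 4, 5, 6, 7, 8, 9} is all of U.
No single block has all 9 points (the largest, Comet, has 6), so 2 is optimal.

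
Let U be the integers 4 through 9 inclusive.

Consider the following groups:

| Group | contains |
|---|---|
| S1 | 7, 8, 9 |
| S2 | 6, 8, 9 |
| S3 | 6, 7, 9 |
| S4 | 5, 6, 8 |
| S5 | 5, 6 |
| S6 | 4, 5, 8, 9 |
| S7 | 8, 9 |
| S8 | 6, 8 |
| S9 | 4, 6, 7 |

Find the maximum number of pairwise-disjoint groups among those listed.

2

S1, S5 are pairwise disjoint (S1={7,8,9}; S5={5,6}).
Every remaining group overlaps one of these, and no 3 of the listed groups are pairwise disjoint, so 2 is the maximum.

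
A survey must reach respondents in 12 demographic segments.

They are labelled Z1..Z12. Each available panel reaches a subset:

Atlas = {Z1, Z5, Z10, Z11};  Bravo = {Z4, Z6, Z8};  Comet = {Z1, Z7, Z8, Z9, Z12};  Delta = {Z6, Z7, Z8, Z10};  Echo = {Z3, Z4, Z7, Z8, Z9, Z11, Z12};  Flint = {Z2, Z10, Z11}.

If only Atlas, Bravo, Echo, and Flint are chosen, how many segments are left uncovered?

Union of Atlas, Bravo, Echo, Flint = {Z1, Z2, Z3, Z4, Z5, Z6, Z7, Z8, Z9, Z10, Z11, Z12} — that's every segment, so 0 are uncovered.

0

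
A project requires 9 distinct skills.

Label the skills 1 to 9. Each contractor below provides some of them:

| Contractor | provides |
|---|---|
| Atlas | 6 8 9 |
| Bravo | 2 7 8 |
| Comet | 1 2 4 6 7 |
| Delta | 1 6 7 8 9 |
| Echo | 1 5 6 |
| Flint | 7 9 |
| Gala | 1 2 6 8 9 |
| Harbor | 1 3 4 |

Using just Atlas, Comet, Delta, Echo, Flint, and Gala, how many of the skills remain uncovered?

Union of Atlas, Comet, Delta, Echo, Flint, Gala = {1, 2, 4, 5, 6, 7, 8, 9}.
Not covered: 3 — 1 skill.

1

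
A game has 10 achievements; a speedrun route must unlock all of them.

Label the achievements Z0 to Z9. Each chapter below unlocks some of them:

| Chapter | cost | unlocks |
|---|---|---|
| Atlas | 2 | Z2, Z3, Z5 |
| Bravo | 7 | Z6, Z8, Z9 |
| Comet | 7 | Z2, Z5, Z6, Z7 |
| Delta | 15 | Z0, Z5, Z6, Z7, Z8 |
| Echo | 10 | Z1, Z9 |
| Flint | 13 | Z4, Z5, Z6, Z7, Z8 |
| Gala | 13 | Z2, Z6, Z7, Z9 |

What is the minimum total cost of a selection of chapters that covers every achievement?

40

Atlas, Delta, Echo, Flint together cover every achievement (Atlas ∪ Delta ∪ Echo ∪ Flint = {Z0, Z1, Z2, Z3, Z4, Z5, Z6, Z7, Z8, Z9}); total cost 2 + 15 + 10 + 13 = 40.
The greedy pick Atlas, Bravo, Flint, Echo, Delta costs 47; no covering selection beats 40.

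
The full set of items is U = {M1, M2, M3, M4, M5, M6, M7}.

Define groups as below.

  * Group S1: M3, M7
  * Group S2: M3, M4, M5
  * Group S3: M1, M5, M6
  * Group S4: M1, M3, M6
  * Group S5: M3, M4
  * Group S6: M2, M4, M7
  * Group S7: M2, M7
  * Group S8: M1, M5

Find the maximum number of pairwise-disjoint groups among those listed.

3

S3, S5, S7 are pairwise disjoint (S3={M1,M5,M6}; S5={M3,M4}; S7={M2,M7}).
Every remaining group overlaps one of these, and no 4 of the listed groups are pairwise disjoint, so 3 is the maximum.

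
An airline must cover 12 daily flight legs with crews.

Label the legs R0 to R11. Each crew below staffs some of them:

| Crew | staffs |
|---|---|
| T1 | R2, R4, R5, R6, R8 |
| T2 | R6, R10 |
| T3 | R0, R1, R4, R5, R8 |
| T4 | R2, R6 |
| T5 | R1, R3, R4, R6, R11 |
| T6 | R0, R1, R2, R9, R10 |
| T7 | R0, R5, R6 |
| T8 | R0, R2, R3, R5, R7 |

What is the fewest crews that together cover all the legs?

Take {T1, T5, T6, T8}. Their union is {R0, R1, R2, R3, R4, R5, R6, R7, R8, R9, R10, R11}, which is all 12 legs.
No 3 of the 8 crews cover everything (all 56 combinations miss at least one leg), so 4 is optimal.

4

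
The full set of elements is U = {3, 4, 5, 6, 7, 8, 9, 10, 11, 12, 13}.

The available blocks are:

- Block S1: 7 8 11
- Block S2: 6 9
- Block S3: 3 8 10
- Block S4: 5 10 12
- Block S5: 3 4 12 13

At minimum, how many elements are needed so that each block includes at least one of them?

3

H = {8, 9, 12} meets every block (each contains at least one member of H), and |H| = 3.
The blocks S1, S2, S5 are pairwise disjoint, so any hitting set needs a separate element for each — at least 3. Hence 3 is optimal.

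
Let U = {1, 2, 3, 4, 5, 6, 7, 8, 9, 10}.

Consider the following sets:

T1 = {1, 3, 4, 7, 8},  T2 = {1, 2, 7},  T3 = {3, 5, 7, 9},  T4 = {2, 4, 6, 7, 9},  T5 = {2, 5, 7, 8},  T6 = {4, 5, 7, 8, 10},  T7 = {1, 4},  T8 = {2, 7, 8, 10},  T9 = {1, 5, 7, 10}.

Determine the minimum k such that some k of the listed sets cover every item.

T1, T4, and T6 cover everything between them: the union {1, 2, 3, 4, 5, 6, 7, 8, 9, 10} is all of U.
Only T4 contains 6, so T4 is forced; the remaining 5 items need at least 2 more sets (each remaining set adds at most 3) — so at least 3 sets are needed, and 3 is optimal.

3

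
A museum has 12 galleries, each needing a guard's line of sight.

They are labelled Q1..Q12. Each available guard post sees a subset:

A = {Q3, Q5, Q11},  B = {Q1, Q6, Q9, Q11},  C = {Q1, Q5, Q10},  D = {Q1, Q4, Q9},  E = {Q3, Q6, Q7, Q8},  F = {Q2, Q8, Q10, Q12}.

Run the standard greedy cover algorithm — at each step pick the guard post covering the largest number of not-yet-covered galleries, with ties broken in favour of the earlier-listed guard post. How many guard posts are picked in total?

5

Greedy: pick B (covers 4 new) → pick F (covers 4 new) → pick A (covers 2 new) → pick D (covers 1 new) → pick E (covers 1 new). Total picks: 5.
(The true minimum cover uses only 4 guard posts, so greedy is not optimal here.)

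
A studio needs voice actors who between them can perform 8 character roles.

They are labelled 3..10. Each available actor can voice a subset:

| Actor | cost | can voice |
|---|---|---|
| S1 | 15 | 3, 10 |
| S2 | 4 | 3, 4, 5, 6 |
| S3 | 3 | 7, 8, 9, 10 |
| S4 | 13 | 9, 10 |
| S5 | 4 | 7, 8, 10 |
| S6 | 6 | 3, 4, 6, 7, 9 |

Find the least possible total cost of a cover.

S2, S3 together cover every role (S2 ∪ S3 = {3, 4, 5, 6, 7, 8, 9, 10}); total cost 4 + 3 = 7.
No covering selection has total cost below 7.

7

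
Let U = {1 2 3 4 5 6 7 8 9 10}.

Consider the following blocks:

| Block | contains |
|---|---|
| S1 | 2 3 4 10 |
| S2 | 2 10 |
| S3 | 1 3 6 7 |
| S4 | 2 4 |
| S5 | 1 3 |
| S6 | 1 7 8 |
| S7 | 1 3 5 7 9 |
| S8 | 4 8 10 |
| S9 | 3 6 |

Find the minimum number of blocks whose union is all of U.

4

S1 and S3 and S7 and S8 together: S1 ∪ S3 ∪ S7 ∪ S8 = {1, 2, 3, 4, 5, 6, 7, 8, 9, 10} — every point is covered.
No 3 of the 9 blocks cover everything (all 84 combinations miss at least one point), so 4 is optimal.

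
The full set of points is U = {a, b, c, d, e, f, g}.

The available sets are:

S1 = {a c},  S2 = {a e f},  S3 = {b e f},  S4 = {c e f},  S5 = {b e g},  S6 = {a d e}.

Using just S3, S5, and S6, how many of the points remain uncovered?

1

Union of S3, S5, S6 = {a, b, d, e, f, g}.
Not covered: c — 1 point.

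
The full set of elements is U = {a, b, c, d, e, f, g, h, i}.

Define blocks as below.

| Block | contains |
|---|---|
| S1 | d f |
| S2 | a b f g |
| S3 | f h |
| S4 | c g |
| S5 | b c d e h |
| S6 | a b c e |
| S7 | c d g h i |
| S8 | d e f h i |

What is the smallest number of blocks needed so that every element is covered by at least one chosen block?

3

S2 and S4 and S8 together: S2 ∪ S4 ∪ S8 = {a, b, c, d, e, f, g, h, i} — every element is covered.
No 2 of the 8 blocks cover everything (all 28 combinations miss at least one element), so 3 is optimal.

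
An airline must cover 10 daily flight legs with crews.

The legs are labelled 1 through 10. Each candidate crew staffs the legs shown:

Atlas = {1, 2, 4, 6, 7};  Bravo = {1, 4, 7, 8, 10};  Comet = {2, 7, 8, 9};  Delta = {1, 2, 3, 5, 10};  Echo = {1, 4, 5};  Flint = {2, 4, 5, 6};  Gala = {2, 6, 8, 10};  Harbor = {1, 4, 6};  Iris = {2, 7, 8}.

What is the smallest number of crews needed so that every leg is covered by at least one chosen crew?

3

Atlas and Comet and Delta together: Atlas ∪ Comet ∪ Delta = {1, 2, 3, 4, 5, 6, 7, 8, 9, 10} — every leg is covered.
Only Delta contains 3, so Delta is forced; the remaining 5 legs need at least 2 more crews (each remaining crew adds at most 3) — so at least 3 crews are needed, and 3 is optimal.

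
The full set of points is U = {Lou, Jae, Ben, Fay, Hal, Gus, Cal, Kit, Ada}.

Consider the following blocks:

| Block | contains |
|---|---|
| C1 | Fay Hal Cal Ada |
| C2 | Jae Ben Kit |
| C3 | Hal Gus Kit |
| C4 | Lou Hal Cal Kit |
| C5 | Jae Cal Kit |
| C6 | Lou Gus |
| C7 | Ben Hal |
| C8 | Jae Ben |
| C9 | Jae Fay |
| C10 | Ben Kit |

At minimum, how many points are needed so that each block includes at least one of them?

The 4 points {Jae, Ben, Gus, Cal} hit every block.
No choice of 3 points meets every block, so 4 is the minimum.

4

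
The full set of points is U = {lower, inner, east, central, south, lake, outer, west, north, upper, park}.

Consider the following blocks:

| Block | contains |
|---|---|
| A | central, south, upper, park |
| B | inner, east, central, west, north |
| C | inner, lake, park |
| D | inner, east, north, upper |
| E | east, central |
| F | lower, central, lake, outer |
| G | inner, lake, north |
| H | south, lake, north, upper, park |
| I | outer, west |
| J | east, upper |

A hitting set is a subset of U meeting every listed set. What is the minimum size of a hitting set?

T = {east, outer, north, park} meets every block (each contains at least one member of T), and |T| = 4.
No choice of 3 points meets every block, so 4 is the minimum.

4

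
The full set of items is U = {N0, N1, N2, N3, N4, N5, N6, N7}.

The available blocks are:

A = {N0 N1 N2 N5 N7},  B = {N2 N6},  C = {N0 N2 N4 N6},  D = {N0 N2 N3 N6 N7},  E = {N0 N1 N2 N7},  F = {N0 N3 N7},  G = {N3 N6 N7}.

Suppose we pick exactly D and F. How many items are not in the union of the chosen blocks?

Union of D, F = {N0, N2, N3, N6, N7}.
Not covered: N1, N4, N5 — 3 items.

3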